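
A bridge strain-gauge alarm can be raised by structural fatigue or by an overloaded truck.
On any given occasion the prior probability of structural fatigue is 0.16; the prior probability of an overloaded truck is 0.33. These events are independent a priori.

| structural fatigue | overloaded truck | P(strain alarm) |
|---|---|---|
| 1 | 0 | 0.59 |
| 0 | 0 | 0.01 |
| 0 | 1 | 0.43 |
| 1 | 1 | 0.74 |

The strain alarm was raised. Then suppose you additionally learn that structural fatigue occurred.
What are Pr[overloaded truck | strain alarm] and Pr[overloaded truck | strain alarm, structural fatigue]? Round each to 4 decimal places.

Sum P(strain alarm|·) weighted by the priors over the 4 (structural fatigue, overloaded truck) configurations:
  P(strain alarm) = 0.01×0.84×0.67 + 0.43×0.84×0.33 + 0.59×0.16×0.67 + 0.74×0.16×0.33
        = 0.005628 + 0.119196 + 0.063248 + 0.039072 = 0.227144
The terms with overloaded truck present sum to 0.158268, so
  P(overloaded truck | strain alarm) = 0.158268 / 0.227144 ≈ 0.6968

With the extra evidence:
P(strain alarm | structural fatigue) = 0.59·0.67 + 0.74·0.33 = 0.395300 + 0.244200 = 0.639500
The overloaded truck-present share is 0.74·0.33 = 0.244200.
P(overloaded truck | strain alarm, structural fatigue) = 0.244200 / 0.639500 ≈ 0.3819

Pr[overloaded truck | strain alarm] ≈ 0.6968; Pr[overloaded truck | strain alarm, structural fatigue] ≈ 0.3819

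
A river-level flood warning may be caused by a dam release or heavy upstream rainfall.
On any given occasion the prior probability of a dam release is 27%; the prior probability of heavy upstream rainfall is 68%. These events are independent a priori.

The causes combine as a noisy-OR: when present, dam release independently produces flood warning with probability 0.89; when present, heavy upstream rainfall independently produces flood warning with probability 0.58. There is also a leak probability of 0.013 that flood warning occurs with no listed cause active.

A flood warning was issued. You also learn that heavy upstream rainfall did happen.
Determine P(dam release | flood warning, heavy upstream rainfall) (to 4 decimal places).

P(dam release | flood warning, heavy upstream rainfall) ≈ 0.3761

Under noisy-OR, P(flood warning | causes) = 1 − (1−0.013)·∏(1−qᵢ) over the active causes.
Sum P(flood warning|·) weighted by the priors over both values of dam release:
  P(flood warning | heavy upstream rainfall) = 0.58546*0.73 + 0.954401*0.27
        = 0.427386 + 0.257688 = 0.685074
Configurations with dam release contribute 0.257688, so
  P(dam release | flood warning, heavy upstream rainfall) = 0.257688 / 0.685074 ≈ 0.3761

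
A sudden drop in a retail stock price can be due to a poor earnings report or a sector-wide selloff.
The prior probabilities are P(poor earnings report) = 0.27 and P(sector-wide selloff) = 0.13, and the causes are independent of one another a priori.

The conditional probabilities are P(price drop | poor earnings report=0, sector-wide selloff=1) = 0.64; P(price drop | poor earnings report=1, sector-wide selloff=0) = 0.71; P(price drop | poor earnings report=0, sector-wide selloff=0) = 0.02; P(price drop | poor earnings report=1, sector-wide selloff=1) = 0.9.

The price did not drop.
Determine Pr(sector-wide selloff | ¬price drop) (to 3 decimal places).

Pr(sector-wide selloff | ¬price drop) ≈ 0.052

Weight on sector-wide selloff=true, given the evidence: 0.034164 + 0.003510 = 0.037674
The normalizing constant is 0.98*0.73*0.87 + 0.36*0.73*0.13 + 0.29*0.27*0.87 + 0.1*0.27*0.13 = 0.728193
Posterior = 0.037674 / 0.728193 ≈ 0.052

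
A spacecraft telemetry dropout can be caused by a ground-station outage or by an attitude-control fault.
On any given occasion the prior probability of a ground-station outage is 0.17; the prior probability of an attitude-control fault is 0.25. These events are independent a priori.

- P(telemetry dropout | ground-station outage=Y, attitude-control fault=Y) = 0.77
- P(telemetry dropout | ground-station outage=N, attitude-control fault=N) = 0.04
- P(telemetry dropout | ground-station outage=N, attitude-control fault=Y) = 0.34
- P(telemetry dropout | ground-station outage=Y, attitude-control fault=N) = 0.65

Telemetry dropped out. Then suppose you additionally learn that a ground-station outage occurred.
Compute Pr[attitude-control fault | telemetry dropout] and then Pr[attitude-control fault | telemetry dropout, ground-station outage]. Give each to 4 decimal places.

P(telemetry dropout) = 0.04·0.83·0.75 + 0.34·0.83·0.25 + 0.65·0.17·0.75 + 0.77·0.17·0.25 = 0.024900 + 0.070550 + 0.082875 + 0.032725 = 0.211050
Of this, 0.103275 comes from 0.070550 + 0.032725 (the attitude-control fault=true cases).
P(attitude-control fault | telemetry dropout) = 0.103275 / 0.211050 ≈ 0.4893

Now also conditioning on ground-station outage=true:
Sum P(telemetry dropout|·) weighted by the priors over both values of attitude-control fault:
  P(telemetry dropout | ground-station outage) = 0.65*0.75 + 0.77*0.25
        = 0.487500 + 0.192500 = 0.680000
Keeping only the attitude-control fault-present terms gives 0.192500, so
  P(attitude-control fault | telemetry dropout, ground-station outage) = 0.192500 / 0.680000 ≈ 0.2831
Conditioning on ground-station outage lowers the posterior on attitude-control fault: the classic explaining-away effect in a common-effect structure.

Pr[attitude-control fault | telemetry dropout] ≈ 0.4893; Pr[attitude-control fault | telemetry dropout, ground-station outage] ≈ 0.2831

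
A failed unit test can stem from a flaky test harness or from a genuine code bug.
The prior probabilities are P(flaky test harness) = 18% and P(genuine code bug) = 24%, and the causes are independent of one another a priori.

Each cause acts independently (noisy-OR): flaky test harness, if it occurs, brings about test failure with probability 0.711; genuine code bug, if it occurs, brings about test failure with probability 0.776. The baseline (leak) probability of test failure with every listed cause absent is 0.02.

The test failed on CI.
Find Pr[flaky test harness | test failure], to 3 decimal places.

Pr[flaky test harness | test failure] ≈ 0.455

Under noisy-OR, P(test failure | causes) = 1 − (1−0.02)·∏(1−qᵢ) over the active causes.
By total probability over the 4 (flaky test harness, genuine code bug) configurations:
  P(test failure) = 0.02·0.82·0.76 + 0.78048·0.82·0.24 + 0.71678·0.18·0.76 + 0.936559·0.18·0.24
        = 0.012464 + 0.153598 + 0.098056 + 0.040459 = 0.304577
Configurations with flaky test harness contribute 0.138515, so
  P(flaky test harness | test failure) = 0.138515 / 0.304577 ≈ 0.455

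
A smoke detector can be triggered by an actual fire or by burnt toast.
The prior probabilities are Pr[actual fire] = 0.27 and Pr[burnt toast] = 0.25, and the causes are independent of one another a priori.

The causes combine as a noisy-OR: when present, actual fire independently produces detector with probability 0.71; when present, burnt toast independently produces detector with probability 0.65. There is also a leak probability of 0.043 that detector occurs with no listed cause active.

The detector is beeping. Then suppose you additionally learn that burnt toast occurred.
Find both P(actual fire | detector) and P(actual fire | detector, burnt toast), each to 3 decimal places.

Under noisy-OR, P(detector | causes) = 1 − (1−0.043)·∏(1−qᵢ) over the active causes.
Sum P(detector|·) weighted by the priors over the 4 (actual fire, burnt toast) configurations:
  P(detector) = 0.043*0.73*0.75 + 0.66505*0.73*0.25 + 0.72247*0.27*0.75 + 0.902864*0.27*0.25
        = 0.023542 + 0.121372 + 0.146300 + 0.060943 = 0.352157
Configurations with actual fire contribute 0.207243, so
  P(actual fire | detector) = 0.207243 / 0.352157 ≈ 0.588

Now condition on the additional information:
Weight on actual fire=true, given the evidence: 0.902864·0.27 = 0.243773
The normalizing constant is 0.66505·0.73 + 0.902864·0.27 = 0.729259
P(actual fire | detector, burnt toast) = 0.243773/0.729259 ≈ 0.334

P(actual fire | detector) ≈ 0.588; P(actual fire | detector, burnt toast) ≈ 0.334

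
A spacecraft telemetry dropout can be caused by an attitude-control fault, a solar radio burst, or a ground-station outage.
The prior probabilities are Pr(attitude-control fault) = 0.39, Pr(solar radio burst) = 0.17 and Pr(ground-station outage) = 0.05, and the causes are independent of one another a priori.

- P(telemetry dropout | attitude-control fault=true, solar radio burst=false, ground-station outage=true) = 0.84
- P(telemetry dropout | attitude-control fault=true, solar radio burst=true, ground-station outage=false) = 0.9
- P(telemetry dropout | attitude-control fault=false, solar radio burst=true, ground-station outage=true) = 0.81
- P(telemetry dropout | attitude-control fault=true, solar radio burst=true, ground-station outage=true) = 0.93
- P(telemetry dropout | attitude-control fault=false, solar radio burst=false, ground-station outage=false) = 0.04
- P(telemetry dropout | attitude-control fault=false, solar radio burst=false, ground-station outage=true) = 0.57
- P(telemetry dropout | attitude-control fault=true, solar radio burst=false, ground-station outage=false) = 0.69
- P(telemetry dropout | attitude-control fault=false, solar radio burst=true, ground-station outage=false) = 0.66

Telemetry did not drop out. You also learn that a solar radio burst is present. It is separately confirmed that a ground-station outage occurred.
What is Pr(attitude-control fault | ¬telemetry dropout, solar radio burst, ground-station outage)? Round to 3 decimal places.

Sum P(¬telemetry dropout|·) weighted by the priors over both values of attitude-control fault:
  P(¬telemetry dropout | solar radio burst, ground-station outage) = 0.19*0.61 + 0.07*0.39
        = 0.115900 + 0.027300 = 0.143200
The terms with attitude-control fault present sum to 0.027300, so
  P(attitude-control fault | ¬telemetry dropout, solar radio burst, ground-station outage) = 0.027300 / 0.143200 ≈ 0.191

Pr(attitude-control fault | ¬telemetry dropout, solar radio burst, ground-station outage) ≈ 0.191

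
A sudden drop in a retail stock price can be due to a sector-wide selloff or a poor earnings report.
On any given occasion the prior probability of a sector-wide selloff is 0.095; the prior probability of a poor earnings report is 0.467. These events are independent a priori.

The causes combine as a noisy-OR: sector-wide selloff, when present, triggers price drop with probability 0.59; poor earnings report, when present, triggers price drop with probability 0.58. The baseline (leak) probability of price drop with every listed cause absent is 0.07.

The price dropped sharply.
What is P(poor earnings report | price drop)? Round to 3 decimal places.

Under noisy-OR, P(price drop | causes) = 1 − (1−0.07)·∏(1−qᵢ) over the active causes.
Sum P(price drop|·) weighted by the priors over the 4 (sector-wide selloff, poor earnings report) configurations:
  P(price drop) = 0.07·0.905·0.533 + 0.6094·0.905·0.467 + 0.6187·0.095·0.533 + 0.839854·0.095·0.467
        = 0.033766 + 0.257554 + 0.031328 + 0.037260 = 0.359908
Configurations with poor earnings report contribute 0.294814, so
  P(poor earnings report | price drop) = 0.294814 / 0.359908 ≈ 0.819

P(poor earnings report | price drop) ≈ 0.819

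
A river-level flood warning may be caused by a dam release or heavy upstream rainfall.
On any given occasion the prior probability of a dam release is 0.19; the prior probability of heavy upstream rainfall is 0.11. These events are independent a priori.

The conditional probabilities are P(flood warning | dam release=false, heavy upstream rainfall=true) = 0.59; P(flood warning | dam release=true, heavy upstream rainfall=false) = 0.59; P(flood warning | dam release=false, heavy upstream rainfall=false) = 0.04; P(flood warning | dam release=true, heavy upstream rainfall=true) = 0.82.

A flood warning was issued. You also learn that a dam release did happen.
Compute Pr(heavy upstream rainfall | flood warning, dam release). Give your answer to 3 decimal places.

By total probability over both values of heavy upstream rainfall:
  P(flood warning | dam release) = 0.59×0.89 + 0.82×0.11
        = 0.525100 + 0.090200 = 0.615300
The terms with heavy upstream rainfall present sum to 0.090200, so
  P(heavy upstream rainfall | flood warning, dam release) = 0.090200 / 0.615300 ≈ 0.147

Pr(heavy upstream rainfall | flood warning, dam release) ≈ 0.147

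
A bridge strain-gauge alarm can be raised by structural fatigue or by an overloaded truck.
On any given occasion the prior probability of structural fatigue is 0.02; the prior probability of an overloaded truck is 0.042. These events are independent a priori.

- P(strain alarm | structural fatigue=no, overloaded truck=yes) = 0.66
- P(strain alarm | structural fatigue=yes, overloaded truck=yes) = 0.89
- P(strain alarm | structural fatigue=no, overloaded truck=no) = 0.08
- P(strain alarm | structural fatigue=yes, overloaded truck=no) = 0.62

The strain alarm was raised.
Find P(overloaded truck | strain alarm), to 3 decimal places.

P(overloaded truck | strain alarm) ≈ 0.243

Sum P(strain alarm|·) weighted by the priors over the 4 (structural fatigue, overloaded truck) configurations:
  P(strain alarm) = 0.08×0.98×0.958 + 0.66×0.98×0.042 + 0.62×0.02×0.958 + 0.89×0.02×0.042
        = 0.075107 + 0.027166 + 0.011879 + 0.000748 = 0.114900
Configurations with overloaded truck contribute 0.027914, so
  P(overloaded truck | strain alarm) = 0.027914 / 0.114900 ≈ 0.243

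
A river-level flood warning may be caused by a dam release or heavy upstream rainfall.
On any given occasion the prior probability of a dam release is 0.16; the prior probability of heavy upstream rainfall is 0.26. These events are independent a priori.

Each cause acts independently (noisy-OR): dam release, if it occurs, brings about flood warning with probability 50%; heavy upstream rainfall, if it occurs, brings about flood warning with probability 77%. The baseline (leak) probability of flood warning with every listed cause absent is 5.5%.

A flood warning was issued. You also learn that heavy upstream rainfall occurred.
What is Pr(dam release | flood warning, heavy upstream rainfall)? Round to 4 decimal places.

Under noisy-OR, P(flood warning | causes) = 1 − (1−0.055)·∏(1−qᵢ) over the active causes.
P(flood warning | heavy upstream rainfall) = 0.78265*0.84 + 0.891325*0.16 = 0.657426 + 0.142612 = 0.800038
The dam release-present share is 0.891325*0.16 = 0.142612.
Hence the posterior is 0.142612/0.800038 ≈ 0.1783.

Pr(dam release | flood warning, heavy upstream rainfall) ≈ 0.1783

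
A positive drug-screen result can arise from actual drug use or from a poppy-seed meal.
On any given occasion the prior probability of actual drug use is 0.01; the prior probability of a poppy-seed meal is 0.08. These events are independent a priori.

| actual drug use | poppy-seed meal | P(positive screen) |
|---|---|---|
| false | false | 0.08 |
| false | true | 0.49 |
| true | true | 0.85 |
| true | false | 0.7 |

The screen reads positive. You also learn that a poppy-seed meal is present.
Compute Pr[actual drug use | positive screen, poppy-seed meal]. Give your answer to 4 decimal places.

Pr[actual drug use | positive screen, poppy-seed meal] ≈ 0.0172

Sum P(positive screen|·) weighted by the priors over both values of actual drug use:
  P(positive screen | poppy-seed meal) = 0.49·0.99 + 0.85·0.01
        = 0.485100 + 0.008500 = 0.493600
The terms with actual drug use present sum to 0.008500, so
  P(actual drug use | positive screen, poppy-seed meal) = 0.008500 / 0.493600 ≈ 0.0172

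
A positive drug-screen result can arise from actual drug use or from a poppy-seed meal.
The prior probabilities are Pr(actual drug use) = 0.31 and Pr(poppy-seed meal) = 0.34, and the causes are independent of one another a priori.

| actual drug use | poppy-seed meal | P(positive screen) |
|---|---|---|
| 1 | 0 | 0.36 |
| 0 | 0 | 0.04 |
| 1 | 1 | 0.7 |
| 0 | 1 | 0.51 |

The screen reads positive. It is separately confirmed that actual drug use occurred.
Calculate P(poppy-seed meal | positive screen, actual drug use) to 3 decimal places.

Enumerate both values of poppy-seed meal and weight by the priors:
  P(positive screen | actual drug use) = 0.36*0.66 + 0.7*0.34
        = 0.237600 + 0.238000 = 0.475600
Keeping only the poppy-seed meal-present terms gives 0.238000, so
  P(poppy-seed meal | positive screen, actual drug use) = 0.238000 / 0.475600 ≈ 0.500

P(poppy-seed meal | positive screen, actual drug use) ≈ 0.500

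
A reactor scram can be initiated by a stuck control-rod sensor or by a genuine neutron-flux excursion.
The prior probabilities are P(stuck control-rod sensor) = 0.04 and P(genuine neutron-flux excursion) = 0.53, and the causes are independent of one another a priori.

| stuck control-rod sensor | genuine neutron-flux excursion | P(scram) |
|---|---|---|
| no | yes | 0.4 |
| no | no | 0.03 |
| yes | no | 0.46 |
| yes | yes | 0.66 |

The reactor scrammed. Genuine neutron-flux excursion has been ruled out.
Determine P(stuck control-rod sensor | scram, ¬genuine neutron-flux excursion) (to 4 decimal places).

P(scram | ¬genuine neutron-flux excursion) = 0.03·0.96 + 0.46·0.04 = 0.028800 + 0.018400 = 0.047200
Of this, 0.018400 comes from 0.46·0.04 (the stuck control-rod sensor=true cases).
P(stuck control-rod sensor | scram, ¬genuine neutron-flux excursion) = 0.018400 / 0.047200 ≈ 0.3898

P(stuck control-rod sensor | scram, ¬genuine neutron-flux excursion) ≈ 0.3898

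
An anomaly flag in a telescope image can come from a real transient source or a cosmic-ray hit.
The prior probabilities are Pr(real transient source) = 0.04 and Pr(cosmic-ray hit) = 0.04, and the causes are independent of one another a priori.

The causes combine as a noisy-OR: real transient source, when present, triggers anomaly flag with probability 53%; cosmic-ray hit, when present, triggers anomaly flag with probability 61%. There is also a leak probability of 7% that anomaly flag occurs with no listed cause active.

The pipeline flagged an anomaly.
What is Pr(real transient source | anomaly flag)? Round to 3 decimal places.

Under noisy-OR, P(anomaly flag | causes) = 1 − (1−0.07)·∏(1−qᵢ) over the active causes.
Weight on real transient source=true, given the evidence: 0.021615 + 0.001327 = 0.022942
Normalizer over all consistent configurations: 0.07*0.96*0.96 + 0.6373*0.96*0.04 + 0.5629*0.04*0.96 + 0.829531*0.04*0.04 = 0.111926
Posterior = 0.022942 / 0.111926 ≈ 0.205

Pr(real transient source | anomaly flag) ≈ 0.205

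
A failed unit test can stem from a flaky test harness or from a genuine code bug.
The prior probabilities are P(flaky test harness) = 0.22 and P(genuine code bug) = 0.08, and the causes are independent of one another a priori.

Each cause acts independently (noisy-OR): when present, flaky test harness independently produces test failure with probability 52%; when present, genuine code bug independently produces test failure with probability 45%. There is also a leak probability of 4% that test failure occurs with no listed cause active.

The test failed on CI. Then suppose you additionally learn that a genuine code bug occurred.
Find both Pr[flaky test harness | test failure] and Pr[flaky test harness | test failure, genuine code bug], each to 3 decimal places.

Pr[flaky test harness | test failure] ≈ 0.678; Pr[flaky test harness | test failure, genuine code bug] ≈ 0.308

Under noisy-OR, P(test failure | causes) = 1 − (1−0.04)·∏(1−qᵢ) over the active causes.
Numerator (weight on configurations with flaky test harness): 0.109134 + 0.013139 = 0.122273
Denominator P(test failure): 0.04*0.78*0.92 + 0.472*0.78*0.08 + 0.5392*0.22*0.92 + 0.74656*0.22*0.08 = 0.180430
Posterior = 0.122273 / 0.180430 ≈ 0.678

Now condition on the additional information:
P(test failure | genuine code bug) = 0.472·0.78 + 0.74656·0.22 = 0.368160 + 0.164243 = 0.532403
Of this, 0.164243 comes from 0.74656·0.22 (the flaky test harness=true cases).
So P(flaky test harness | test failure, genuine code bug) = 0.164243/0.532403 ≈ 0.308.
Conditioning on genuine code bug lowers the posterior on flaky test harness: the classic explaining-away effect in a common-effect structure.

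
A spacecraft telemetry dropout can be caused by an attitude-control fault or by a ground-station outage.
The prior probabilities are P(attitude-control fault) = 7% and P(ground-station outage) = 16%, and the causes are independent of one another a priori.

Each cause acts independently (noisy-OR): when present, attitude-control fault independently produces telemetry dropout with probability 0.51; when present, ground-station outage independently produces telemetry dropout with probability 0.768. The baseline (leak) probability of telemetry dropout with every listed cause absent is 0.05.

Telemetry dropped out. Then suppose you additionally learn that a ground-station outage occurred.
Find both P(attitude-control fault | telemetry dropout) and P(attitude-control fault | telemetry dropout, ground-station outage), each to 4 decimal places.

Under noisy-OR, P(telemetry dropout | causes) = 1 − (1−0.05)·∏(1−qᵢ) over the active causes.
Numerator (weight on configurations with attitude-control fault): 0.031429 + 0.009990 = 0.041419
Denominator P(telemetry dropout): 0.05×0.93×0.84 + 0.7796×0.93×0.16 + 0.5345×0.07×0.84 + 0.892004×0.07×0.16 = 0.196483
P(attitude-control fault | telemetry dropout) = 0.041419/0.196483 ≈ 0.2108

Now also conditioning on ground-station outage=true:
P(telemetry dropout | ground-station outage) = 0.7796·0.93 + 0.892004·0.07 = 0.725028 + 0.062440 = 0.787468
Of this, 0.062440 comes from 0.892004·0.07 (the attitude-control fault=true cases).
P(attitude-control fault | telemetry dropout, ground-station outage) = 0.062440 / 0.787468 ≈ 0.0793

P(attitude-control fault | telemetry dropout) ≈ 0.2108; P(attitude-control fault | telemetry dropout, ground-station outage) ≈ 0.0793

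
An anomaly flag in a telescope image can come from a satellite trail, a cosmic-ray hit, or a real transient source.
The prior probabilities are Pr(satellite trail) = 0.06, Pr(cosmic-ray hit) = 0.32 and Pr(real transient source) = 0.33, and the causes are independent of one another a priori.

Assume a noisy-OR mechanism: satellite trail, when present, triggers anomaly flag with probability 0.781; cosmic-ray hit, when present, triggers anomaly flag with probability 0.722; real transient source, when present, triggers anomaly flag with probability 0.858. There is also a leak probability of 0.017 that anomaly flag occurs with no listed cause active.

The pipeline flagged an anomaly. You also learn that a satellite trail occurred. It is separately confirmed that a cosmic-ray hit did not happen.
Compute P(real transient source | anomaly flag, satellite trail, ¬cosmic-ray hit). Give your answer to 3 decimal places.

P(real transient source | anomaly flag, satellite trail, ¬cosmic-ray hit) ≈ 0.378

Under noisy-OR, P(anomaly flag | causes) = 1 − (1−0.017)·∏(1−qᵢ) over the active causes.
P(anomaly flag | satellite trail, ¬cosmic-ray hit) = 0.784723*0.67 + 0.969431*0.33 = 0.525764 + 0.319912 = 0.845676
Of this, 0.319912 comes from 0.969431*0.33 (the real transient source=true cases).
So P(real transient source | anomaly flag, satellite trail, ¬cosmic-ray hit) = 0.319912/0.845676 ≈ 0.378.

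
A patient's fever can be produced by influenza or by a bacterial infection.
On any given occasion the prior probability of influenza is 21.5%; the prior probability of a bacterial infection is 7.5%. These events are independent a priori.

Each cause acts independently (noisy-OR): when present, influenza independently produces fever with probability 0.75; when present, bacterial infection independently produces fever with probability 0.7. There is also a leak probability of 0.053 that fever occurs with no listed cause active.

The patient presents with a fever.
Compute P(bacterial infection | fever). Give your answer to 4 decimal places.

P(bacterial infection | fever) ≈ 0.2309

Under noisy-OR, P(fever | causes) = 1 − (1−0.053)·∏(1−qᵢ) over the active causes.
By total probability over the 4 (influenza, bacterial infection) configurations:
  P(fever) = 0.053·0.785·0.925 + 0.7159·0.785·0.075 + 0.76325·0.215·0.925 + 0.928975·0.215·0.075
        = 0.038485 + 0.042149 + 0.151791 + 0.014980 = 0.247405
Keeping only the bacterial infection-present terms gives 0.057129, so
  P(bacterial infection | fever) = 0.057129 / 0.247405 ≈ 0.2309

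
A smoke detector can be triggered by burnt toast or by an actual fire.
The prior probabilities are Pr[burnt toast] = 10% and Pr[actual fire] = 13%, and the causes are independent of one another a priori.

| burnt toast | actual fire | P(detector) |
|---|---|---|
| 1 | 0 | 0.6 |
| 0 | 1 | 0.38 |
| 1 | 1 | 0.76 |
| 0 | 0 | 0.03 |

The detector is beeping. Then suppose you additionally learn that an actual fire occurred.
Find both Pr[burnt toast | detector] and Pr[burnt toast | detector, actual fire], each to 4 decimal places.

Pr[burnt toast | detector] ≈ 0.4774; Pr[burnt toast | detector, actual fire] ≈ 0.1818

Sum P(detector|·) weighted by the priors over the 4 (burnt toast, actual fire) configurations:
  P(detector) = 0.03·0.9·0.87 + 0.38·0.9·0.13 + 0.6·0.1·0.87 + 0.76·0.1·0.13
        = 0.023490 + 0.044460 + 0.052200 + 0.009880 = 0.130030
Keeping only the burnt toast-present terms gives 0.062080, so
  P(burnt toast | detector) = 0.062080 / 0.130030 ≈ 0.4774

Now condition on the additional information:
Numerator (weight on configurations with burnt toast): 0.76×0.1 = 0.076000
The normalizing constant is 0.38×0.9 + 0.76×0.1 = 0.418000
P(burnt toast | detector, actual fire) = 0.076000/0.418000 ≈ 0.1818
The drop from 0.4774 to 0.1818 is the explaining-away (discounting) effect.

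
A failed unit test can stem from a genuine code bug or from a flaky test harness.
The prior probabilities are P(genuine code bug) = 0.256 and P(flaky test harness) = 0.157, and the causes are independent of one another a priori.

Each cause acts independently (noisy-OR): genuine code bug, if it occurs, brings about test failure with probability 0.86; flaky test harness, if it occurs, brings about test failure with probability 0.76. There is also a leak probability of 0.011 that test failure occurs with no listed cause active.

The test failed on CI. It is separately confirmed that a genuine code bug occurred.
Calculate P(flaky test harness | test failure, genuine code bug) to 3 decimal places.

Under noisy-OR, P(test failure | causes) = 1 − (1−0.011)·∏(1−qᵢ) over the active causes.
P(test failure | genuine code bug) = 0.86154×0.843 + 0.96677×0.157 = 0.726278 + 0.151783 = 0.878061
Of this, 0.151783 comes from 0.96677×0.157 (the flaky test harness=true cases).
Hence the posterior is 0.151783/0.878061 ≈ 0.173.

P(flaky test harness | test failure, genuine code bug) ≈ 0.173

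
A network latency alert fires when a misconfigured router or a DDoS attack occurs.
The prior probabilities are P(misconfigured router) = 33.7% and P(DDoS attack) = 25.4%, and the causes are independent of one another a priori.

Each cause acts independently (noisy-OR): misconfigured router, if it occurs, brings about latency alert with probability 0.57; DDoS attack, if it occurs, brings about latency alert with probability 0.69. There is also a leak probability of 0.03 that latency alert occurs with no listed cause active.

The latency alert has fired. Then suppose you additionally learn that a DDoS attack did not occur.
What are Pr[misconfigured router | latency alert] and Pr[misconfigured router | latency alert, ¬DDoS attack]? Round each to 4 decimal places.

Under noisy-OR, P(latency alert | causes) = 1 − (1−0.03)·∏(1−qᵢ) over the active causes.
Weight on misconfigured router=true, given the evidence: 0.146542 + 0.074530 = 0.221072
Normalizer over all consistent configurations: 0.03·0.663·0.746 + 0.6993·0.663·0.254 + 0.5829·0.337·0.746 + 0.870699·0.337·0.254 = 0.353674
Posterior = 0.221072 / 0.353674 ≈ 0.6251

Now condition on the additional information:
Enumerate both values of misconfigured router and weight by the priors:
  P(latency alert | ¬DDoS attack) = 0.03·0.663 + 0.5829·0.337
        = 0.019890 + 0.196437 = 0.216327
The terms with misconfigured router present sum to 0.196437, so
  P(misconfigured router | latency alert, ¬DDoS attack) = 0.196437 / 0.216327 ≈ 0.9081

Pr[misconfigured router | latency alert] ≈ 0.6251; Pr[misconfigured router | latency alert, ¬DDoS attack] ≈ 0.9081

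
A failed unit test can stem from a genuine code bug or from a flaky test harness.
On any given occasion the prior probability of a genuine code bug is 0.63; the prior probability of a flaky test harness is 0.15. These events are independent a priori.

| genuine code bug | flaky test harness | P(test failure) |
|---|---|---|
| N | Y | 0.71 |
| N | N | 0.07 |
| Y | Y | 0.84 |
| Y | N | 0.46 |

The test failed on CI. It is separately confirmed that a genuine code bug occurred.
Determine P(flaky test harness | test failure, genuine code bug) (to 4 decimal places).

Numerator (weight on configurations with flaky test harness): 0.84·0.15 = 0.126000
Normalizer over all consistent configurations: 0.46·0.85 + 0.84·0.15 = 0.517000
Posterior = 0.126000 / 0.517000 ≈ 0.2437

P(flaky test harness | test failure, genuine code bug) ≈ 0.2437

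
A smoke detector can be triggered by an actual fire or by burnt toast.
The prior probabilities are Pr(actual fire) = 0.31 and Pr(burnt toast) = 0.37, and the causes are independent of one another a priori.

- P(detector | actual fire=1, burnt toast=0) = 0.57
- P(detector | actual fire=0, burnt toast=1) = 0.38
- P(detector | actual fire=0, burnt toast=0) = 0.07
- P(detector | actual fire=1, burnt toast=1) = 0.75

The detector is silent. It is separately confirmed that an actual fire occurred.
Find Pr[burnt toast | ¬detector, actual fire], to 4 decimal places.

P(¬detector | actual fire) = 0.43×0.63 + 0.25×0.37 = 0.270900 + 0.092500 = 0.363400
The burnt toast-present share is 0.25×0.37 = 0.092500.
So P(burnt toast | ¬detector, actual fire) = 0.092500/0.363400 ≈ 0.2545.

Pr[burnt toast | ¬detector, actual fire] ≈ 0.2545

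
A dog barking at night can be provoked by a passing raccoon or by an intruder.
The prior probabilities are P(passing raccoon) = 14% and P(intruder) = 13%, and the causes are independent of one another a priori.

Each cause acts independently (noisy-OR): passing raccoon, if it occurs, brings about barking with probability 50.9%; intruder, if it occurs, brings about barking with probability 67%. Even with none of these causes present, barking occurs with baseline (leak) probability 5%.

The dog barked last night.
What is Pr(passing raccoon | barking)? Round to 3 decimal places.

Pr(passing raccoon | barking) ≈ 0.413

Under noisy-OR, P(barking | causes) = 1 − (1−0.05)·∏(1−qᵢ) over the active causes.
Sum P(barking|·) weighted by the priors over the 4 (passing raccoon, intruder) configurations:
  P(barking) = 0.05×0.86×0.87 + 0.6865×0.86×0.13 + 0.53355×0.14×0.87 + 0.846072×0.14×0.13
        = 0.037410 + 0.076751 + 0.064986 + 0.015399 = 0.194546
Configurations with passing raccoon contribute 0.080385, so
  P(passing raccoon | barking) = 0.080385 / 0.194546 ≈ 0.413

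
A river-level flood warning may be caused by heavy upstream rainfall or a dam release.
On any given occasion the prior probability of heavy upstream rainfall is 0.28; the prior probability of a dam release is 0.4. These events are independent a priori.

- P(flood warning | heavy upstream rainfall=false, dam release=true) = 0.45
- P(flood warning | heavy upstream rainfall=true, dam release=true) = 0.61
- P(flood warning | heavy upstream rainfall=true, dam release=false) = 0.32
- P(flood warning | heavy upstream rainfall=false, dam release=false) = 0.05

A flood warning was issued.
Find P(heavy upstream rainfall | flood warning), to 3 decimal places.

P(flood warning) = 0.05*0.72*0.6 + 0.45*0.72*0.4 + 0.32*0.28*0.6 + 0.61*0.28*0.4 = 0.021600 + 0.129600 + 0.053760 + 0.068320 = 0.273280
Of this, 0.122080 comes from 0.053760 + 0.068320 (the heavy upstream rainfall=true cases).
P(heavy upstream rainfall | flood warning) = 0.122080 / 0.273280 ≈ 0.447

P(heavy upstream rainfall | flood warning) ≈ 0.447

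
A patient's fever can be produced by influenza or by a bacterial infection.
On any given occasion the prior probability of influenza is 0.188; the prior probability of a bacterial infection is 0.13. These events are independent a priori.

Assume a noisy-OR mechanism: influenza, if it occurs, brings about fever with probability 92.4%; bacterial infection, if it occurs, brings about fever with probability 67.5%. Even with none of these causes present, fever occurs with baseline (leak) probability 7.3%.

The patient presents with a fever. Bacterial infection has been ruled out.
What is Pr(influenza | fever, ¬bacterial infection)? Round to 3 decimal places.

Under noisy-OR, P(fever | causes) = 1 − (1−0.073)·∏(1−qᵢ) over the active causes.
By total probability over both values of influenza:
  P(fever | ¬bacterial infection) = 0.073*0.812 + 0.929548*0.188
        = 0.059276 + 0.174755 = 0.234031
Configurations with influenza contribute 0.174755, so
  P(influenza | fever, ¬bacterial infection) = 0.174755 / 0.234031 ≈ 0.747

Pr(influenza | fever, ¬bacterial infection) ≈ 0.747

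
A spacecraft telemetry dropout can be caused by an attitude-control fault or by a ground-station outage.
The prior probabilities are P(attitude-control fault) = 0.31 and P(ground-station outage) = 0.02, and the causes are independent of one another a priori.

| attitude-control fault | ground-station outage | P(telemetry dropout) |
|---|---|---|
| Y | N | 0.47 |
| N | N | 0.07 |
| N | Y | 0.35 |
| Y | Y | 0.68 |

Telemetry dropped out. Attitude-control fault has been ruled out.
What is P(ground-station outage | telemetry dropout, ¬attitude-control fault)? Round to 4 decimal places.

P(ground-station outage | telemetry dropout, ¬attitude-control fault) ≈ 0.0926

Enumerate both values of ground-station outage and weight by the priors:
  P(telemetry dropout | ¬attitude-control fault) = 0.07·0.98 + 0.35·0.02
        = 0.068600 + 0.007000 = 0.075600
The terms with ground-station outage present sum to 0.007000, so
  P(ground-station outage | telemetry dropout, ¬attitude-control fault) = 0.007000 / 0.075600 ≈ 0.0926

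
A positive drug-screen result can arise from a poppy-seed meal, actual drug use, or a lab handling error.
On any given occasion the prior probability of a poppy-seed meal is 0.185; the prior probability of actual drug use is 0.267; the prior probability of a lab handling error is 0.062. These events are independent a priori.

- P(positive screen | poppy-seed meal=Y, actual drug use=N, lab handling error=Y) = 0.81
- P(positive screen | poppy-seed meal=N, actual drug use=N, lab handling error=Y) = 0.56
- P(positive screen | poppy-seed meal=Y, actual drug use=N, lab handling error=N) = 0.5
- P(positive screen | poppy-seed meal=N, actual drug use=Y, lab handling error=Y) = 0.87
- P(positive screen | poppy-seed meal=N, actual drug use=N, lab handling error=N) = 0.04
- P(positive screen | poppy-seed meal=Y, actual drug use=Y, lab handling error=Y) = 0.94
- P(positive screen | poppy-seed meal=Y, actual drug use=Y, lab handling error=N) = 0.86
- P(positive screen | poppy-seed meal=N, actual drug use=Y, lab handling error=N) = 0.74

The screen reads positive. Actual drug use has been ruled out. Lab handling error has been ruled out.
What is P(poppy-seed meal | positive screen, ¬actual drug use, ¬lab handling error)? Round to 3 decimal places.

Numerator (weight on configurations with poppy-seed meal): 0.5·0.185 = 0.092500
Normalizer over all consistent configurations: 0.04·0.815 + 0.5·0.185 = 0.125100
P(poppy-seed meal | positive screen, ¬actual drug use, ¬lab handling error) = 0.092500/0.125100 ≈ 0.739

P(poppy-seed meal | positive screen, ¬actual drug use, ¬lab handling error) ≈ 0.739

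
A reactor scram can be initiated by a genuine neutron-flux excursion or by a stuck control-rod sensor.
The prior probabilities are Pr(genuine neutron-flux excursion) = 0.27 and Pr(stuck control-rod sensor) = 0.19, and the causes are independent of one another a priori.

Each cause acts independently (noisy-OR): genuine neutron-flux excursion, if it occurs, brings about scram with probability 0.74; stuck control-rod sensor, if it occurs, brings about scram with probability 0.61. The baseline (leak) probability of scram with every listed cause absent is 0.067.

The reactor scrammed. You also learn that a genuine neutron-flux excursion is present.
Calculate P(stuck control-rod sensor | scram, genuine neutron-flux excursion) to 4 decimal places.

P(stuck control-rod sensor | scram, genuine neutron-flux excursion) ≈ 0.2190

Under noisy-OR, P(scram | causes) = 1 − (1−0.067)·∏(1−qᵢ) over the active causes.
Numerator (weight on configurations with stuck control-rod sensor): 0.905394×0.19 = 0.172025
The normalizing constant is 0.75742×0.81 + 0.905394×0.19 = 0.785535
Posterior = 0.172025 / 0.785535 ≈ 0.2190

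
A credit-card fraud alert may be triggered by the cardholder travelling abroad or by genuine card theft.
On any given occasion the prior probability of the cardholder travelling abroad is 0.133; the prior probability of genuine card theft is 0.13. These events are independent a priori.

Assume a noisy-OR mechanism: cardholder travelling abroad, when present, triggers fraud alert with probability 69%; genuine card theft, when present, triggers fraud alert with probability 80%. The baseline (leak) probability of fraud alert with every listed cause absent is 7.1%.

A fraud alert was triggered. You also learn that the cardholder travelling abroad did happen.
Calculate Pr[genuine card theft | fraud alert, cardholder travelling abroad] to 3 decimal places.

Pr[genuine card theft | fraud alert, cardholder travelling abroad] ≈ 0.165

Under noisy-OR, P(fraud alert | causes) = 1 − (1−0.071)·∏(1−qᵢ) over the active causes.
Numerator (weight on configurations with genuine card theft): 0.942402×0.13 = 0.122512
Denominator P(fraud alert | cardholder travelling abroad): 0.71201×0.87 + 0.942402×0.13 = 0.741961
Posterior = 0.122512 / 0.741961 ≈ 0.165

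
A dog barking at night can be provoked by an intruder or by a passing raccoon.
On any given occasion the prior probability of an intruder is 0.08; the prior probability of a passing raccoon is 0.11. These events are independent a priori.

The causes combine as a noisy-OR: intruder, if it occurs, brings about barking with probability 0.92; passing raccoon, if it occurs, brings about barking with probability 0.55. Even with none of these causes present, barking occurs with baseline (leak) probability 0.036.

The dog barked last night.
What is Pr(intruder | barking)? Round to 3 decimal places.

Pr(intruder | barking) ≈ 0.461

Under noisy-OR, P(barking | causes) = 1 − (1−0.036)·∏(1−qᵢ) over the active causes.
Sum P(barking|·) weighted by the priors over the 4 (intruder, passing raccoon) configurations:
  P(barking) = 0.036*0.92*0.89 + 0.5662*0.92*0.11 + 0.92288*0.08*0.89 + 0.965296*0.08*0.11
        = 0.029477 + 0.057299 + 0.065709 + 0.008495 = 0.160980
The terms with intruder present sum to 0.074204, so
  P(intruder | barking) = 0.074204 / 0.160980 ≈ 0.461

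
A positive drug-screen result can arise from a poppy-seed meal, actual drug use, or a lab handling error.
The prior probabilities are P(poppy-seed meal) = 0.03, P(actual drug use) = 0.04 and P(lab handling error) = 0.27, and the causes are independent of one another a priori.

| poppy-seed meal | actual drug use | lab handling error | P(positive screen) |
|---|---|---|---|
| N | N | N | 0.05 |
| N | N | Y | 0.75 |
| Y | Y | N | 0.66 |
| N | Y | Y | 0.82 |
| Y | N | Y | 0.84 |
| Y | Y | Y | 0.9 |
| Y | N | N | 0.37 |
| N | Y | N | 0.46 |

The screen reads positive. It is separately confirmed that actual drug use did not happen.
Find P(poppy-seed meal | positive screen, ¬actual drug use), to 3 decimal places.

Enumerate the 4 (poppy-seed meal, lab handling error) configurations and weight by the priors:
  P(positive screen | ¬actual drug use) = 0.05×0.97×0.73 + 0.75×0.97×0.27 + 0.37×0.03×0.73 + 0.84×0.03×0.27
        = 0.035405 + 0.196425 + 0.008103 + 0.006804 = 0.246737
The terms with poppy-seed meal present sum to 0.014907, so
  P(poppy-seed meal | positive screen, ¬actual drug use) = 0.014907 / 0.246737 ≈ 0.060

P(poppy-seed meal | positive screen, ¬actual drug use) ≈ 0.060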